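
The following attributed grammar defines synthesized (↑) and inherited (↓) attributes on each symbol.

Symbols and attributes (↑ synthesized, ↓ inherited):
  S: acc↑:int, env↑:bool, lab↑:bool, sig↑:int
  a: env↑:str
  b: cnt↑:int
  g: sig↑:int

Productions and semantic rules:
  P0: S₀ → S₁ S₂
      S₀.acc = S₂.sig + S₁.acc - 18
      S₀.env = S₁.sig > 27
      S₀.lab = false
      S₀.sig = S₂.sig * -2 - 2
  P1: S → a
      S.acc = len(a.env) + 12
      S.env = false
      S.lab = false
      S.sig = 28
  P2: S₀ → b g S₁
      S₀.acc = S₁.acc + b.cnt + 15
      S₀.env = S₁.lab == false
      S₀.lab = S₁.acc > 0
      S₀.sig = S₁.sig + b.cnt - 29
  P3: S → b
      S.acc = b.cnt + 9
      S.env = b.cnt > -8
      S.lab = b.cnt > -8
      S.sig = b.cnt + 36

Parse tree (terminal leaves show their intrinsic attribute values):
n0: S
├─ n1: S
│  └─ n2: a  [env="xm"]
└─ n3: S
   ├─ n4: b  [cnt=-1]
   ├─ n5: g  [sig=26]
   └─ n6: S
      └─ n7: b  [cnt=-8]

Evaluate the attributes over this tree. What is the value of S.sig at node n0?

1. n2.env = "xm"  [terminal]
2. n1.acc = 14  [len(a.env) + 12]
3. n1.env = false  [false]
4. n1.lab = false  [false]
5. n1.sig = 28  [28]
6. n4.cnt = -1  [terminal]
7. n5.sig = 26  [terminal]
8. n7.cnt = -8  [terminal]
9. n6.acc = 1  [b.cnt + 9]
10. n6.env = false  [b.cnt > -8]
11. n6.lab = false  [b.cnt > -8]
12. n6.sig = 28  [b.cnt + 36]
13. n3.acc = 15  [S₁.acc + b.cnt + 15]
14. n3.env = true  [S₁.lab == false]
15. n3.lab = true  [S₁.acc > 0]
16. n3.sig = -2  [S₁.sig + b.cnt - 29]
17. n0.acc = -6  [S₂.sig + S₁.acc - 18]
18. n0.env = true  [S₁.sig > 27]
19. n0.lab = false  [false]
20. n0.sig = 2  [S₂.sig * -2 - 2]

2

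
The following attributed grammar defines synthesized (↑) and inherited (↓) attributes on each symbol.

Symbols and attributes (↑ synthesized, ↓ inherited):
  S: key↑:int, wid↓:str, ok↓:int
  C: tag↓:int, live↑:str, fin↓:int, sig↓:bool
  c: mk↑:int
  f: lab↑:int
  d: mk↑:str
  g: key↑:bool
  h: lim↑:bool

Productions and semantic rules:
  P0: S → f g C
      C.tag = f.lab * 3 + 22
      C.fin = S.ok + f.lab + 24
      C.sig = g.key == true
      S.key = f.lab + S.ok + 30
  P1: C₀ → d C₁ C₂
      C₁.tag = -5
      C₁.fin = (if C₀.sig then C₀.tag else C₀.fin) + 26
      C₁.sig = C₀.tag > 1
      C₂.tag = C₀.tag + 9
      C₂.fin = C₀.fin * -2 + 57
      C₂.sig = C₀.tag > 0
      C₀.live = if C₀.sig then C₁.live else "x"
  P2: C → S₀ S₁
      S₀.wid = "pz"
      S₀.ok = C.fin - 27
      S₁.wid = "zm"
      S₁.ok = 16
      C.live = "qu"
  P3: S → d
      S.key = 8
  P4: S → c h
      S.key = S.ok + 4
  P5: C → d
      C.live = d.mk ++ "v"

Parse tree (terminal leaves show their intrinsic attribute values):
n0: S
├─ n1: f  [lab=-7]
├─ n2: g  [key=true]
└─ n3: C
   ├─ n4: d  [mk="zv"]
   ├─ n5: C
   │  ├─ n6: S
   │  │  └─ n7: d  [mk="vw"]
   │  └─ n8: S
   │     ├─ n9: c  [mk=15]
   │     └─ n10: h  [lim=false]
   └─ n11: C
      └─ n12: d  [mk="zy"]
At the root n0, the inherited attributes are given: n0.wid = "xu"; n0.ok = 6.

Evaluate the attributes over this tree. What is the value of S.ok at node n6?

1. n0.wid = "xu"  [given at root]
2. n0.ok = 6  [given at root]
3. n1.lab = -7  [terminal]
4. n2.key = true  [terminal]
5. n3.tag = 1  [f.lab * 3 + 22]
6. n3.fin = 23  [S.ok + f.lab + 24]
7. n3.sig = true  [g.key == true]
8. n4.mk = "zv"  [terminal]
9. n5.tag = -5  [-5]
10. n5.fin = 27  [(if C₀.sig then C₀.tag else C₀.fin) + 26]
11. n5.sig = false  [C₀.tag > 1]
12. n6.wid = "pz"  ["pz"]
13. n6.ok = 0  [C.fin - 27]
14. n7.mk = "vw"  [terminal]
15. n6.key = 8  [8]
16. n8.wid = "zm"  ["zm"]
17. n8.ok = 16  [16]
18. n9.mk = 15  [terminal]
19. n10.lim = false  [terminal]
20. n8.key = 20  [S.ok + 4]
21. n5.live = "qu"  ["qu"]
22. n11.tag = 10  [C₀.tag + 9]
23. n11.fin = 11  [C₀.fin * -2 + 57]
24. n11.sig = true  [C₀.tag > 0]
25. n12.mk = "zy"  [terminal]
26. n11.live = "zyv"  [d.mk ++ "v"]
27. n3.live = "qu"  [if C₀.sig then C₁.live else "x"]
28. n0.key = 29  [f.lab + S.ok + 30]

0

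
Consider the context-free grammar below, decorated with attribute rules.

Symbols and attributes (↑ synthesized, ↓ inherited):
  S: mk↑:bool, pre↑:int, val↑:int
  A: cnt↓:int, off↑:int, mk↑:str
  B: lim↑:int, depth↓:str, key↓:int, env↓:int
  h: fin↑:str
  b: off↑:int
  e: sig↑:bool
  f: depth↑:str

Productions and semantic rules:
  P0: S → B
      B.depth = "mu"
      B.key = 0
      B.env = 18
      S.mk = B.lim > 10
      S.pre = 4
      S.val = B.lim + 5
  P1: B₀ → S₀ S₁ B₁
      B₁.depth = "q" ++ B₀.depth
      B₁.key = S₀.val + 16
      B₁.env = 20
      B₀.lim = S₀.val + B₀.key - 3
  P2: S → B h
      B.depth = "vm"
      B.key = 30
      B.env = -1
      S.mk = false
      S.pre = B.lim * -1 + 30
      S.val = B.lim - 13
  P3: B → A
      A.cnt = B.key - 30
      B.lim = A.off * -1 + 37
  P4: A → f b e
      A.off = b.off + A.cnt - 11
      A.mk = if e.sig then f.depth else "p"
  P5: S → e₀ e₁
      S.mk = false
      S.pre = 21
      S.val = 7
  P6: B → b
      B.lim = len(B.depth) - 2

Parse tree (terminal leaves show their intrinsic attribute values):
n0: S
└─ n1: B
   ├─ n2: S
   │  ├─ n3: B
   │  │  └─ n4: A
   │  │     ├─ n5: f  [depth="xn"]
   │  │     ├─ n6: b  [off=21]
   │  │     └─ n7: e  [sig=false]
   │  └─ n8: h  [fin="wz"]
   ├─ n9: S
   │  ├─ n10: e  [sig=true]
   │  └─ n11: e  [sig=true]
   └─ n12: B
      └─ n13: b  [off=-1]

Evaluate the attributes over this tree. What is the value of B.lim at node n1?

1. n1.depth = "mu"  ["mu"]
2. n1.key = 0  [0]
3. n1.env = 18  [18]
4. n3.depth = "vm"  ["vm"]
5. n3.key = 30  [30]
6. n3.env = -1  [-1]
7. n4.cnt = 0  [B.key - 30]
8. n5.depth = "xn"  [terminal]
9. n6.off = 21  [terminal]
10. n7.sig = false  [terminal]
11. n4.off = 10  [b.off + A.cnt - 11]
12. n4.mk = "p"  [if e.sig then f.depth else "p"]
13. n3.lim = 27  [A.off * -1 + 37]
14. n8.fin = "wz"  [terminal]
15. n2.mk = false  [false]
16. n2.pre = 3  [B.lim * -1 + 30]
17. n2.val = 14  [B.lim - 13]
18. n10.sig = true  [terminal]
19. n11.sig = true  [terminal]
20. n9.mk = false  [false]
21. n9.pre = 21  [21]
22. n9.val = 7  [7]
23. n12.depth = "qmu"  ["q" ++ B₀.depth]
24. n12.key = 30  [S₀.val + 16]
25. n12.env = 20  [20]
26. n13.off = -1  [terminal]
27. n12.lim = 1  [len(B.depth) - 2]
28. n1.lim = 11  [S₀.val + B₀.key - 3]
29. n0.mk = true  [B.lim > 10]
30. n0.pre = 4  [4]
31. n0.val = 16  [B.lim + 5]

11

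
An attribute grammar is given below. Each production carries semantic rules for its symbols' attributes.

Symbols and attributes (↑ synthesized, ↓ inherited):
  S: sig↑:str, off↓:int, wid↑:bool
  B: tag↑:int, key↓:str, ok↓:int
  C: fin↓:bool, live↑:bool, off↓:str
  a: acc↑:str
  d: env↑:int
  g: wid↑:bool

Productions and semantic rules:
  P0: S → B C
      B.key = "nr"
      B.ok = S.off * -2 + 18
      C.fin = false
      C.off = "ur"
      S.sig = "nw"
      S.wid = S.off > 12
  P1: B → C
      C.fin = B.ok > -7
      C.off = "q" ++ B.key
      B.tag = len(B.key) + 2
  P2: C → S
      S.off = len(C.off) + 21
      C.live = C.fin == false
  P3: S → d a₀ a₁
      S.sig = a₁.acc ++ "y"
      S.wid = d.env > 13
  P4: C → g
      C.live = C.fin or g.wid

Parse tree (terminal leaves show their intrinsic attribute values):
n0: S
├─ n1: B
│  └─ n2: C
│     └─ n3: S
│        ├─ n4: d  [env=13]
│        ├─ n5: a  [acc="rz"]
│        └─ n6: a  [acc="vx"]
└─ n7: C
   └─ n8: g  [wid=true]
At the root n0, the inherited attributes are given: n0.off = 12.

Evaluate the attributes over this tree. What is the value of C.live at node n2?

false

1. n0.off = 12  [given at root]
2. n1.key = "nr"  ["nr"]
3. n1.ok = -6  [S.off * -2 + 18]
4. n2.fin = true  [B.ok > -7]
5. n2.off = "qnr"  ["q" ++ B.key]
6. n3.off = 24  [len(C.off) + 21]
7. n4.env = 13  [terminal]
8. n5.acc = "rz"  [terminal]
9. n6.acc = "vx"  [terminal]
10. n3.sig = "vxy"  [a₁.acc ++ "y"]
11. n3.wid = false  [d.env > 13]
12. n2.live = false  [C.fin == false]
13. n1.tag = 4  [len(B.key) + 2]
14. n7.fin = false  [false]
15. n7.off = "ur"  ["ur"]
16. n8.wid = true  [terminal]
17. n7.live = true  [C.fin or g.wid]
18. n0.sig = "nw"  ["nw"]
19. n0.wid = false  [S.off > 12]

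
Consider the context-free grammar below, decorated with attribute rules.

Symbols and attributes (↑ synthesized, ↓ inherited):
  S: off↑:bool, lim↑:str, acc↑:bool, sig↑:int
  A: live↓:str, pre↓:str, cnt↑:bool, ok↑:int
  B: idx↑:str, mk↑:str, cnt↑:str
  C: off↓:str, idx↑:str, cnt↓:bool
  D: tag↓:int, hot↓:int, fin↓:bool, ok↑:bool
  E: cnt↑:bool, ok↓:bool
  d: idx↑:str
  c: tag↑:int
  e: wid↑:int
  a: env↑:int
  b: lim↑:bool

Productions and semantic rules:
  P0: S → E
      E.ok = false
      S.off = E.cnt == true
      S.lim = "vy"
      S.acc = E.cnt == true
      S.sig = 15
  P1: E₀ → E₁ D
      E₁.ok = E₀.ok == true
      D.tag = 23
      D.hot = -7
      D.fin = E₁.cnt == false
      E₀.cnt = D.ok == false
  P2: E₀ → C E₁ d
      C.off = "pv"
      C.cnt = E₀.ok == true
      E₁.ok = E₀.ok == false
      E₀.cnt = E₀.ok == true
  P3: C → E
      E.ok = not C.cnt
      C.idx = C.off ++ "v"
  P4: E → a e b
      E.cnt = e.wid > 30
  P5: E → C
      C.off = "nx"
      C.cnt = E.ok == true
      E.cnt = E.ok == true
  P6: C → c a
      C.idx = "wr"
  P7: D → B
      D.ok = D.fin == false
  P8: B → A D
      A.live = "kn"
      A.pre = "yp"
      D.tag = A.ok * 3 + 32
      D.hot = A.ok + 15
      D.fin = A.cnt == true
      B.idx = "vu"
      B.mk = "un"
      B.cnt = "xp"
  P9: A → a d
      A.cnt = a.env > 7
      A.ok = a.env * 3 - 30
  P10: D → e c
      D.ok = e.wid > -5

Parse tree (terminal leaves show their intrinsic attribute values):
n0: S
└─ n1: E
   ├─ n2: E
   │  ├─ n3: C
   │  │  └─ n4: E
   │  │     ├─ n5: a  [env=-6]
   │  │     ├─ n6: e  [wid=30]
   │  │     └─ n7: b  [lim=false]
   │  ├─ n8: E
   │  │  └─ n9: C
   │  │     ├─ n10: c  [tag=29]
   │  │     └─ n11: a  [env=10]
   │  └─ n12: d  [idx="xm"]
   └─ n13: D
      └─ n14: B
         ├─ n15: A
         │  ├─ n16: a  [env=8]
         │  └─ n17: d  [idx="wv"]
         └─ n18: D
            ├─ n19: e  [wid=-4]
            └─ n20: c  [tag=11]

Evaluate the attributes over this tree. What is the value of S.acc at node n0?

1. n1.ok = false  [false]
2. n2.ok = false  [E₀.ok == true]
3. n3.off = "pv"  ["pv"]
4. n3.cnt = false  [E₀.ok == true]
5. n4.ok = true  [not C.cnt]
6. n5.env = -6  [terminal]
7. n6.wid = 30  [terminal]
8. n7.lim = false  [terminal]
9. n4.cnt = false  [e.wid > 30]
10. n3.idx = "pvv"  [C.off ++ "v"]
11. n8.ok = true  [E₀.ok == false]
12. n9.off = "nx"  ["nx"]
13. n9.cnt = true  [E.ok == true]
14. n10.tag = 29  [terminal]
15. n11.env = 10  [terminal]
16. n9.idx = "wr"  ["wr"]
17. n8.cnt = true  [E.ok == true]
18. n12.idx = "xm"  [terminal]
19. n2.cnt = false  [E₀.ok == true]
20. n13.tag = 23  [23]
21. n13.hot = -7  [-7]
22. n13.fin = true  [E₁.cnt == false]
23. n15.live = "kn"  ["kn"]
24. n15.pre = "yp"  ["yp"]
25. n16.env = 8  [terminal]
26. n17.idx = "wv"  [terminal]
27. n15.cnt = true  [a.env > 7]
28. n15.ok = -6  [a.env * 3 - 30]
29. n18.tag = 14  [A.ok * 3 + 32]
30. n18.hot = 9  [A.ok + 15]
31. n18.fin = true  [A.cnt == true]
32. n19.wid = -4  [terminal]
33. n20.tag = 11  [terminal]
34. n18.ok = true  [e.wid > -5]
35. n14.idx = "vu"  ["vu"]
36. n14.mk = "un"  ["un"]
37. n14.cnt = "xp"  ["xp"]
38. n13.ok = false  [D.fin == false]
39. n1.cnt = true  [D.ok == false]
40. n0.off = true  [E.cnt == true]
41. n0.lim = "vy"  ["vy"]
42. n0.acc = true  [E.cnt == true]
43. n0.sig = 15  [15]

true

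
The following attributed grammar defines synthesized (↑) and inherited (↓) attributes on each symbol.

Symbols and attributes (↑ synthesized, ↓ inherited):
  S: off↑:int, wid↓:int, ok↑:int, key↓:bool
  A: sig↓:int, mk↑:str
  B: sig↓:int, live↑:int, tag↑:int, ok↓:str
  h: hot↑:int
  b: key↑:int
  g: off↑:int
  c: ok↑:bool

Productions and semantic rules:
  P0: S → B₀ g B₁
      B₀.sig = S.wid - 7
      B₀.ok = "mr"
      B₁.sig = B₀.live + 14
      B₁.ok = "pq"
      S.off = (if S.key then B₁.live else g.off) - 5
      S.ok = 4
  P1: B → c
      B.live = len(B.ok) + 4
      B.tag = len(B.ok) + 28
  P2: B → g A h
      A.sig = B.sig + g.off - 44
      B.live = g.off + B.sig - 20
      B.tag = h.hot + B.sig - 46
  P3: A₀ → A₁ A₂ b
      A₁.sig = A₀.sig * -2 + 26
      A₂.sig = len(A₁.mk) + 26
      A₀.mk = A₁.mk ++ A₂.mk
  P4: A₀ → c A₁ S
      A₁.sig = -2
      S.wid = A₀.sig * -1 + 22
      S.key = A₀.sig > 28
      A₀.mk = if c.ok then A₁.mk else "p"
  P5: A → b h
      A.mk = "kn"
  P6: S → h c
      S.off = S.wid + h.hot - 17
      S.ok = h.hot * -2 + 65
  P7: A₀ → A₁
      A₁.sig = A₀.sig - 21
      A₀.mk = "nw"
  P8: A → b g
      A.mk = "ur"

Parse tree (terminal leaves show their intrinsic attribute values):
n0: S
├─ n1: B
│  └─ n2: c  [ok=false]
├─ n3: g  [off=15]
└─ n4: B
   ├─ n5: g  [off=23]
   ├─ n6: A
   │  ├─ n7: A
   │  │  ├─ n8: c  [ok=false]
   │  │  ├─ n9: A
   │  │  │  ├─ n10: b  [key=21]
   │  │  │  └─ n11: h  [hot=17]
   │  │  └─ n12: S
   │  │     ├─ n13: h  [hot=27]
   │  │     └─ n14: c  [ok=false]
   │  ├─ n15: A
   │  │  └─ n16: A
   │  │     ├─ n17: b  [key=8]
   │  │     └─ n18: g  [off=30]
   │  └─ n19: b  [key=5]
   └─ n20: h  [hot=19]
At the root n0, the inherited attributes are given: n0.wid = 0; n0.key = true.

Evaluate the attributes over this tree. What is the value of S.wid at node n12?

1. n0.wid = 0  [given at root]
2. n0.key = true  [given at root]
3. n1.sig = -7  [S.wid - 7]
4. n1.ok = "mr"  ["mr"]
5. n2.ok = false  [terminal]
6. n1.live = 6  [len(B.ok) + 4]
7. n1.tag = 30  [len(B.ok) + 28]
8. n3.off = 15  [terminal]
9. n4.sig = 20  [B₀.live + 14]
10. n4.ok = "pq"  ["pq"]
11. n5.off = 23  [terminal]
12. n6.sig = -1  [B.sig + g.off - 44]
13. n7.sig = 28  [A₀.sig * -2 + 26]
14. n8.ok = false  [terminal]
15. n9.sig = -2  [-2]
16. n10.key = 21  [terminal]
17. n11.hot = 17  [terminal]
18. n9.mk = "kn"  ["kn"]
19. n12.wid = -6  [A₀.sig * -1 + 22]
20. n12.key = false  [A₀.sig > 28]
21. n13.hot = 27  [terminal]
22. n14.ok = false  [terminal]
23. n12.off = 4  [S.wid + h.hot - 17]
24. n12.ok = 11  [h.hot * -2 + 65]
25. n7.mk = "p"  [if c.ok then A₁.mk else "p"]
26. n15.sig = 27  [len(A₁.mk) + 26]
27. n16.sig = 6  [A₀.sig - 21]
28. n17.key = 8  [terminal]
29. n18.off = 30  [terminal]
30. n16.mk = "ur"  ["ur"]
31. n15.mk = "nw"  ["nw"]
32. n19.key = 5  [terminal]
33. n6.mk = "pnw"  [A₁.mk ++ A₂.mk]
34. n20.hot = 19  [terminal]
35. n4.live = 23  [g.off + B.sig - 20]
36. n4.tag = -7  [h.hot + B.sig - 46]
37. n0.off = 18  [(if S.key then B₁.live else g.off) - 5]
38. n0.ok = 4  [4]

-6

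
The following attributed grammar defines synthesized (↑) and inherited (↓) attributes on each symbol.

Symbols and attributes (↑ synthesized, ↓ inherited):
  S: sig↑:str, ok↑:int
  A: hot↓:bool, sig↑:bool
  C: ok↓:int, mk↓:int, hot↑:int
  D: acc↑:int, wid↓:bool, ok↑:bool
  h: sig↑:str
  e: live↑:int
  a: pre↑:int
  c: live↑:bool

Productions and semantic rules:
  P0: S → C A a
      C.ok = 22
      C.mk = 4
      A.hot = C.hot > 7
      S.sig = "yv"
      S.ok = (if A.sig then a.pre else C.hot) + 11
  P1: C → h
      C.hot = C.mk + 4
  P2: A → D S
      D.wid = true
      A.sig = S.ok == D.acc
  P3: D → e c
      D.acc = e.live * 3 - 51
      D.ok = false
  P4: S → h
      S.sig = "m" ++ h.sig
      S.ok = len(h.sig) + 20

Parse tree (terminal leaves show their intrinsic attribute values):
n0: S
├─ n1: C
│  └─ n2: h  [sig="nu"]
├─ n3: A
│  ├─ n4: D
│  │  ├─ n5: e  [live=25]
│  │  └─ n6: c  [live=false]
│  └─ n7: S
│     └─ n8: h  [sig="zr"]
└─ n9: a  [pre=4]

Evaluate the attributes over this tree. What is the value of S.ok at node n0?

19

1. n1.ok = 22  [22]
2. n1.mk = 4  [4]
3. n2.sig = "nu"  [terminal]
4. n1.hot = 8  [C.mk + 4]
5. n3.hot = true  [C.hot > 7]
6. n4.wid = true  [true]
7. n5.live = 25  [terminal]
8. n6.live = false  [terminal]
9. n4.acc = 24  [e.live * 3 - 51]
10. n4.ok = false  [false]
11. n8.sig = "zr"  [terminal]
12. n7.sig = "mzr"  ["m" ++ h.sig]
13. n7.ok = 22  [len(h.sig) + 20]
14. n3.sig = false  [S.ok == D.acc]
15. n9.pre = 4  [terminal]
16. n0.sig = "yv"  ["yv"]
17. n0.ok = 19  [(if A.sig then a.pre else C.hot) + 11]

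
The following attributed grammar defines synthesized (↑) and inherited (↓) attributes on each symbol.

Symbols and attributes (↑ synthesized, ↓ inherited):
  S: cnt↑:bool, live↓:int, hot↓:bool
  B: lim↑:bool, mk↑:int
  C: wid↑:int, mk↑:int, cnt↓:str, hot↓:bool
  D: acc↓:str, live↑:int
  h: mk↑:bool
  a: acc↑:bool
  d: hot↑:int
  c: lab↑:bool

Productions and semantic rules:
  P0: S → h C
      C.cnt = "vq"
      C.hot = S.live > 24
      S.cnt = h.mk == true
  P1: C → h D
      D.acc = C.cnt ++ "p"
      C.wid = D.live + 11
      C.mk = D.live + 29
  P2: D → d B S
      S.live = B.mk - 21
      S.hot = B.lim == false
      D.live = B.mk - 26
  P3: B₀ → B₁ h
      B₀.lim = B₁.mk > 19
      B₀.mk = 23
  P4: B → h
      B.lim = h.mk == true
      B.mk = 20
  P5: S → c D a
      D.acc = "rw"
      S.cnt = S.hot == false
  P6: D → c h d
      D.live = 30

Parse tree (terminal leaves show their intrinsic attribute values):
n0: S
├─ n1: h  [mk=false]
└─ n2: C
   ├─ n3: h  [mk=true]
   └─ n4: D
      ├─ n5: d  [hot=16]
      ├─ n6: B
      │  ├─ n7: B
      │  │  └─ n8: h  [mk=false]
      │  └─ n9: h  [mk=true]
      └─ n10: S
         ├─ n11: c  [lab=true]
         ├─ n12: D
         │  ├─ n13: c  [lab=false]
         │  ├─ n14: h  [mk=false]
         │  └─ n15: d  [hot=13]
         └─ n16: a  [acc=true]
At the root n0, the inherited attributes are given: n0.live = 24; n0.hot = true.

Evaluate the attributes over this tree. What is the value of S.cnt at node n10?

1. n0.live = 24  [given at root]
2. n0.hot = true  [given at root]
3. n1.mk = false  [terminal]
4. n2.cnt = "vq"  ["vq"]
5. n2.hot = false  [S.live > 24]
6. n3.mk = true  [terminal]
7. n4.acc = "vqp"  [C.cnt ++ "p"]
8. n5.hot = 16  [terminal]
9. n8.mk = false  [terminal]
10. n7.lim = false  [h.mk == true]
11. n7.mk = 20  [20]
12. n9.mk = true  [terminal]
13. n6.lim = true  [B₁.mk > 19]
14. n6.mk = 23  [23]
15. n10.live = 2  [B.mk - 21]
16. n10.hot = false  [B.lim == false]
17. n11.lab = true  [terminal]
18. n12.acc = "rw"  ["rw"]
19. n13.lab = false  [terminal]
20. n14.mk = false  [terminal]
21. n15.hot = 13  [terminal]
22. n12.live = 30  [30]
23. n16.acc = true  [terminal]
24. n10.cnt = true  [S.hot == false]
25. n4.live = -3  [B.mk - 26]
26. n2.wid = 8  [D.live + 11]
27. n2.mk = 26  [D.live + 29]
28. n0.cnt = false  [h.mk == true]

true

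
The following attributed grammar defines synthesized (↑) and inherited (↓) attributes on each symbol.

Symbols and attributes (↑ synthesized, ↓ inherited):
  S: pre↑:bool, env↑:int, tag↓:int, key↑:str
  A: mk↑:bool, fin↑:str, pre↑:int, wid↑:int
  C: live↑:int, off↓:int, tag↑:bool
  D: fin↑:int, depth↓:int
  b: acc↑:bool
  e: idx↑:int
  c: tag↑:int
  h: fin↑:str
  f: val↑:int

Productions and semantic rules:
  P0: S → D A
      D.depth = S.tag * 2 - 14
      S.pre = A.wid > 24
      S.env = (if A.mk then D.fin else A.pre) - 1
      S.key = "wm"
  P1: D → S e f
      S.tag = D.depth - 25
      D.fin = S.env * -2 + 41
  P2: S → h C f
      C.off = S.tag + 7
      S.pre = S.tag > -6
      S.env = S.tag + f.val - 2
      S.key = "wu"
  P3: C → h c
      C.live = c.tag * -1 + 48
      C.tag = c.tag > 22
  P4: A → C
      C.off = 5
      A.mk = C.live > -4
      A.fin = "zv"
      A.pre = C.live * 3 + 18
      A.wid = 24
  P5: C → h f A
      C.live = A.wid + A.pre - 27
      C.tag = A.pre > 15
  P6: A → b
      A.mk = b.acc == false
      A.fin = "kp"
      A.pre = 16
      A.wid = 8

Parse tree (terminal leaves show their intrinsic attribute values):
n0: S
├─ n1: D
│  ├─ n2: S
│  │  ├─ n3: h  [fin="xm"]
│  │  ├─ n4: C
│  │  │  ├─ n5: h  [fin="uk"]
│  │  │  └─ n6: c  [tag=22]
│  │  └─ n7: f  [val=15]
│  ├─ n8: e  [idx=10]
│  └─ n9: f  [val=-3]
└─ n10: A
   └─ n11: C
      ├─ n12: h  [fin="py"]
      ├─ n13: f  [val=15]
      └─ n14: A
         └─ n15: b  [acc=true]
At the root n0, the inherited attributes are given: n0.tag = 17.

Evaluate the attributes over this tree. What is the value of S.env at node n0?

24

1. n0.tag = 17  [given at root]
2. n1.depth = 20  [S.tag * 2 - 14]
3. n2.tag = -5  [D.depth - 25]
4. n3.fin = "xm"  [terminal]
5. n4.off = 2  [S.tag + 7]
6. n5.fin = "uk"  [terminal]
7. n6.tag = 22  [terminal]
8. n4.live = 26  [c.tag * -1 + 48]
9. n4.tag = false  [c.tag > 22]
10. n7.val = 15  [terminal]
11. n2.pre = true  [S.tag > -6]
12. n2.env = 8  [S.tag + f.val - 2]
13. n2.key = "wu"  ["wu"]
14. n8.idx = 10  [terminal]
15. n9.val = -3  [terminal]
16. n1.fin = 25  [S.env * -2 + 41]
17. n11.off = 5  [5]
18. n12.fin = "py"  [terminal]
19. n13.val = 15  [terminal]
20. n15.acc = true  [terminal]
21. n14.mk = false  [b.acc == false]
22. n14.fin = "kp"  ["kp"]
23. n14.pre = 16  [16]
24. n14.wid = 8  [8]
25. n11.live = -3  [A.wid + A.pre - 27]
26. n11.tag = true  [A.pre > 15]
27. n10.mk = true  [C.live > -4]
28. n10.fin = "zv"  ["zv"]
29. n10.pre = 9  [C.live * 3 + 18]
30. n10.wid = 24  [24]
31. n0.pre = false  [A.wid > 24]
32. n0.env = 24  [(if A.mk then D.fin else A.pre) - 1]
33. n0.key = "wm"  ["wm"]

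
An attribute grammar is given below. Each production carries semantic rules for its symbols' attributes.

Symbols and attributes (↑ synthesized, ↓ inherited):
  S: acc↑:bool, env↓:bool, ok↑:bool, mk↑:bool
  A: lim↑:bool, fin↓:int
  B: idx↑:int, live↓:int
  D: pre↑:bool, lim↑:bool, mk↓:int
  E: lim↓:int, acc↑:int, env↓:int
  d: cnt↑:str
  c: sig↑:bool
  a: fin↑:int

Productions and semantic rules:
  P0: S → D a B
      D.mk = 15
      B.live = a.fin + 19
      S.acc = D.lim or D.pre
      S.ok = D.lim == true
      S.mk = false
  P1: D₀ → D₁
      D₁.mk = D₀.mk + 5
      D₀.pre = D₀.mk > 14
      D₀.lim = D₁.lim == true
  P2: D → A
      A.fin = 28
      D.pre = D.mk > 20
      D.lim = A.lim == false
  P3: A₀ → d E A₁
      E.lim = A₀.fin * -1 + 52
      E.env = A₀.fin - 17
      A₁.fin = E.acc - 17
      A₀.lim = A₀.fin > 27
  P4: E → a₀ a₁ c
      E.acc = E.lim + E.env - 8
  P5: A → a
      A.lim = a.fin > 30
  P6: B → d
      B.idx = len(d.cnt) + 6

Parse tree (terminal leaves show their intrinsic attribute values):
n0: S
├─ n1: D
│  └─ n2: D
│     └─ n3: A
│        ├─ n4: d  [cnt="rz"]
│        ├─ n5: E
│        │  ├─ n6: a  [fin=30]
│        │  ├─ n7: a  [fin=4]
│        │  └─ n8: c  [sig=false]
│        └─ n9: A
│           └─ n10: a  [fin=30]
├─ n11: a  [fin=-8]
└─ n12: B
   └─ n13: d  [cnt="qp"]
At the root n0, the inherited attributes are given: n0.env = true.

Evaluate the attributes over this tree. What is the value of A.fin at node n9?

1. n0.env = true  [given at root]
2. n1.mk = 15  [15]
3. n2.mk = 20  [D₀.mk + 5]
4. n3.fin = 28  [28]
5. n4.cnt = "rz"  [terminal]
6. n5.lim = 24  [A₀.fin * -1 + 52]
7. n5.env = 11  [A₀.fin - 17]
8. n6.fin = 30  [terminal]
9. n7.fin = 4  [terminal]
10. n8.sig = false  [terminal]
11. n5.acc = 27  [E.lim + E.env - 8]
12. n9.fin = 10  [E.acc - 17]
13. n10.fin = 30  [terminal]
14. n9.lim = false  [a.fin > 30]
15. n3.lim = true  [A₀.fin > 27]
16. n2.pre = false  [D.mk > 20]
17. n2.lim = false  [A.lim == false]
18. n1.pre = true  [D₀.mk > 14]
19. n1.lim = false  [D₁.lim == true]
20. n11.fin = -8  [terminal]
21. n12.live = 11  [a.fin + 19]
22. n13.cnt = "qp"  [terminal]
23. n12.idx = 8  [len(d.cnt) + 6]
24. n0.acc = true  [D.lim or D.pre]
25. n0.ok = false  [D.lim == true]
26. n0.mk = false  [false]

10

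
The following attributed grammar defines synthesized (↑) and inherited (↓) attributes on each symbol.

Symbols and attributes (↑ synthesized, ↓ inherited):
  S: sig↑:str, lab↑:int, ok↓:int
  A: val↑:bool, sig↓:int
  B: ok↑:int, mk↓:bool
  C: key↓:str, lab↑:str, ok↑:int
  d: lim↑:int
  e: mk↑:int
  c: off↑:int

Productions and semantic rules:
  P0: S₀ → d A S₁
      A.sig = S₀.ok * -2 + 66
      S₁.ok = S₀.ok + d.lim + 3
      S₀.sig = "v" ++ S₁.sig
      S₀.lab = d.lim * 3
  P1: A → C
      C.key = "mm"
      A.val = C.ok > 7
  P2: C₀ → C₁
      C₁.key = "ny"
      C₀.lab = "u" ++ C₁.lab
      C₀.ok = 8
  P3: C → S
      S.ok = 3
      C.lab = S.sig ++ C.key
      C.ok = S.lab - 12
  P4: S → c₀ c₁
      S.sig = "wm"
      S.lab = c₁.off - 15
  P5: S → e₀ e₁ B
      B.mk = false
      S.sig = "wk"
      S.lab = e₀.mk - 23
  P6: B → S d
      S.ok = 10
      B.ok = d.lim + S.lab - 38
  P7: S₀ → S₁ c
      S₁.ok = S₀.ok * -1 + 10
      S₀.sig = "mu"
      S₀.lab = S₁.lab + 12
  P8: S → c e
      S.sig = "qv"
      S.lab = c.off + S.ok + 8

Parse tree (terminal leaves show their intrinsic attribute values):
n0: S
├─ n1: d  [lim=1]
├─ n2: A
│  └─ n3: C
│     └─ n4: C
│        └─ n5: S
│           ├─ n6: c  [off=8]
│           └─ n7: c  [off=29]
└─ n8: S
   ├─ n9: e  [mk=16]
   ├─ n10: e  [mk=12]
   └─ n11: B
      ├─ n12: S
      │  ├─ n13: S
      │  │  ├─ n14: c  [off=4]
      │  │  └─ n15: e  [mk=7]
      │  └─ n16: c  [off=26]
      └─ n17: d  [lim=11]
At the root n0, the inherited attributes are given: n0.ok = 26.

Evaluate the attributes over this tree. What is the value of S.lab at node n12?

24

1. n0.ok = 26  [given at root]
2. n1.lim = 1  [terminal]
3. n2.sig = 14  [S₀.ok * -2 + 66]
4. n3.key = "mm"  ["mm"]
5. n4.key = "ny"  ["ny"]
6. n5.ok = 3  [3]
7. n6.off = 8  [terminal]
8. n7.off = 29  [terminal]
9. n5.sig = "wm"  ["wm"]
10. n5.lab = 14  [c₁.off - 15]
11. n4.lab = "wmny"  [S.sig ++ C.key]
12. n4.ok = 2  [S.lab - 12]
13. n3.lab = "uwmny"  ["u" ++ C₁.lab]
14. n3.ok = 8  [8]
15. n2.val = true  [C.ok > 7]
16. n8.ok = 30  [S₀.ok + d.lim + 3]
17. n9.mk = 16  [terminal]
18. n10.mk = 12  [terminal]
19. n11.mk = false  [false]
20. n12.ok = 10  [10]
21. n13.ok = 0  [S₀.ok * -1 + 10]
22. n14.off = 4  [terminal]
23. n15.mk = 7  [terminal]
24. n13.sig = "qv"  ["qv"]
25. n13.lab = 12  [c.off + S.ok + 8]
26. n16.off = 26  [terminal]
27. n12.sig = "mu"  ["mu"]
28. n12.lab = 24  [S₁.lab + 12]
29. n17.lim = 11  [terminal]
30. n11.ok = -3  [d.lim + S.lab - 38]
31. n8.sig = "wk"  ["wk"]
32. n8.lab = -7  [e₀.mk - 23]
33. n0.sig = "vwk"  ["v" ++ S₁.sig]
34. n0.lab = 3  [d.lim * 3]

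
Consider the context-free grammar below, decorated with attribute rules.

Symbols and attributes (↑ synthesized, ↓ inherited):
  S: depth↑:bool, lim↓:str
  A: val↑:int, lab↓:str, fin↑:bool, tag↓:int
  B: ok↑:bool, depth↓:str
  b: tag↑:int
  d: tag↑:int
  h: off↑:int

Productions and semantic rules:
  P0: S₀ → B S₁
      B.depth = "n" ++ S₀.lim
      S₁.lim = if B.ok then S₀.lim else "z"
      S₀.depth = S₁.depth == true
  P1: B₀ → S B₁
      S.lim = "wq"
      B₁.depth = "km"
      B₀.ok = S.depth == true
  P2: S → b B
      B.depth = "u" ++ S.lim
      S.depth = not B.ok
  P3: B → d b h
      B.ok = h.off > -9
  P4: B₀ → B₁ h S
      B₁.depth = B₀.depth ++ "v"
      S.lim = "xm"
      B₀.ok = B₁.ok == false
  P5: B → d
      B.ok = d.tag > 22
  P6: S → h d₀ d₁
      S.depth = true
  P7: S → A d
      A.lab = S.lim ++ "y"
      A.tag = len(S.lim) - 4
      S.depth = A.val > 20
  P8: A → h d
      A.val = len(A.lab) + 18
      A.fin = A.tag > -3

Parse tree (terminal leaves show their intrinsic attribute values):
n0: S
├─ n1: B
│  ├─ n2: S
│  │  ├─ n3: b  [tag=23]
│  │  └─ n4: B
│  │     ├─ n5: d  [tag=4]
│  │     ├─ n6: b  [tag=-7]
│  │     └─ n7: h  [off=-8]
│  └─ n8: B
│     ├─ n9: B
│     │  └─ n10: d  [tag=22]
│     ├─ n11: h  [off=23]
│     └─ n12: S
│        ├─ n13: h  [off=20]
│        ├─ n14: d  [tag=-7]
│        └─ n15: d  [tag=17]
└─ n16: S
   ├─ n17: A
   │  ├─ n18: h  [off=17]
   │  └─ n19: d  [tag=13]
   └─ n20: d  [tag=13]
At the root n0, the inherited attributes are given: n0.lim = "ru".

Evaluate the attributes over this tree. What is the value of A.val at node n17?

1. n0.lim = "ru"  [given at root]
2. n1.depth = "nru"  ["n" ++ S₀.lim]
3. n2.lim = "wq"  ["wq"]
4. n3.tag = 23  [terminal]
5. n4.depth = "uwq"  ["u" ++ S.lim]
6. n5.tag = 4  [terminal]
7. n6.tag = -7  [terminal]
8. n7.off = -8  [terminal]
9. n4.ok = true  [h.off > -9]
10. n2.depth = false  [not B.ok]
11. n8.depth = "km"  ["km"]
12. n9.depth = "kmv"  [B₀.depth ++ "v"]
13. n10.tag = 22  [terminal]
14. n9.ok = false  [d.tag > 22]
15. n11.off = 23  [terminal]
16. n12.lim = "xm"  ["xm"]
17. n13.off = 20  [terminal]
18. n14.tag = -7  [terminal]
19. n15.tag = 17  [terminal]
20. n12.depth = true  [true]
21. n8.ok = true  [B₁.ok == false]
22. n1.ok = false  [S.depth == true]
23. n16.lim = "z"  [if B.ok then S₀.lim else "z"]
24. n17.lab = "zy"  [S.lim ++ "y"]
25. n17.tag = -3  [len(S.lim) - 4]
26. n18.off = 17  [terminal]
27. n19.tag = 13  [terminal]
28. n17.val = 20  [len(A.lab) + 18]
29. n17.fin = false  [A.tag > -3]
30. n20.tag = 13  [terminal]
31. n16.depth = false  [A.val > 20]
32. n0.depth = false  [S₁.depth == true]

20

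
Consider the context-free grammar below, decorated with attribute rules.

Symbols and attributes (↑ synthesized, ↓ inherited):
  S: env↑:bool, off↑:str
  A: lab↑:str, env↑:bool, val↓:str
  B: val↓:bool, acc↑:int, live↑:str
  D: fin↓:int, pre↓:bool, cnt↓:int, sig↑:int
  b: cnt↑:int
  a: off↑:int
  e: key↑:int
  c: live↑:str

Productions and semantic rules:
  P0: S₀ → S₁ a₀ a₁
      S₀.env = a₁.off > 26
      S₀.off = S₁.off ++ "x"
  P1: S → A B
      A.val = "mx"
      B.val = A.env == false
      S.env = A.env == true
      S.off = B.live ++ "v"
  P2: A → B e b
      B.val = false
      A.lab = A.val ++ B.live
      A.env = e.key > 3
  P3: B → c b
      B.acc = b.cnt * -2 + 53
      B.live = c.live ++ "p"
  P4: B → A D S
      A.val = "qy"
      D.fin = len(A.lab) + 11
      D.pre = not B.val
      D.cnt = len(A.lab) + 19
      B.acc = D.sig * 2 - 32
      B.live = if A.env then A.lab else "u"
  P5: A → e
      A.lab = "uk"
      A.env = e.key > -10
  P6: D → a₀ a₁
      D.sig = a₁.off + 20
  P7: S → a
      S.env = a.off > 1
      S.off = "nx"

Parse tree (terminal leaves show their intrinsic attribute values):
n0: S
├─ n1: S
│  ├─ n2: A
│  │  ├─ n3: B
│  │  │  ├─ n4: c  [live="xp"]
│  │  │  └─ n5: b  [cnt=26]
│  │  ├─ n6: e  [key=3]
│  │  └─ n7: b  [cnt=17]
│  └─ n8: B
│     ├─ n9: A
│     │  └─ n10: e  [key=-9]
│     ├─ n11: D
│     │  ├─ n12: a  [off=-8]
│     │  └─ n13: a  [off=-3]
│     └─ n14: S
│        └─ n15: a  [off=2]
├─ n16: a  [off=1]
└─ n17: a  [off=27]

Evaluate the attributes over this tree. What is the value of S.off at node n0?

1. n2.val = "mx"  ["mx"]
2. n3.val = false  [false]
3. n4.live = "xp"  [terminal]
4. n5.cnt = 26  [terminal]
5. n3.acc = 1  [b.cnt * -2 + 53]
6. n3.live = "xpp"  [c.live ++ "p"]
7. n6.key = 3  [terminal]
8. n7.cnt = 17  [terminal]
9. n2.lab = "mxxpp"  [A.val ++ B.live]
10. n2.env = false  [e.key > 3]
11. n8.val = true  [A.env == false]
12. n9.val = "qy"  ["qy"]
13. n10.key = -9  [terminal]
14. n9.lab = "uk"  ["uk"]
15. n9.env = true  [e.key > -10]
16. n11.fin = 13  [len(A.lab) + 11]
17. n11.pre = false  [not B.val]
18. n11.cnt = 21  [len(A.lab) + 19]
19. n12.off = -8  [terminal]
20. n13.off = -3  [terminal]
21. n11.sig = 17  [a₁.off + 20]
22. n15.off = 2  [terminal]
23. n14.env = true  [a.off > 1]
24. n14.off = "nx"  ["nx"]
25. n8.acc = 2  [D.sig * 2 - 32]
26. n8.live = "uk"  [if A.env then A.lab else "u"]
27. n1.env = false  [A.env == true]
28. n1.off = "ukv"  [B.live ++ "v"]
29. n16.off = 1  [terminal]
30. n17.off = 27  [terminal]
31. n0.env = true  [a₁.off > 26]
32. n0.off = "ukvx"  [S₁.off ++ "x"]

"ukvx"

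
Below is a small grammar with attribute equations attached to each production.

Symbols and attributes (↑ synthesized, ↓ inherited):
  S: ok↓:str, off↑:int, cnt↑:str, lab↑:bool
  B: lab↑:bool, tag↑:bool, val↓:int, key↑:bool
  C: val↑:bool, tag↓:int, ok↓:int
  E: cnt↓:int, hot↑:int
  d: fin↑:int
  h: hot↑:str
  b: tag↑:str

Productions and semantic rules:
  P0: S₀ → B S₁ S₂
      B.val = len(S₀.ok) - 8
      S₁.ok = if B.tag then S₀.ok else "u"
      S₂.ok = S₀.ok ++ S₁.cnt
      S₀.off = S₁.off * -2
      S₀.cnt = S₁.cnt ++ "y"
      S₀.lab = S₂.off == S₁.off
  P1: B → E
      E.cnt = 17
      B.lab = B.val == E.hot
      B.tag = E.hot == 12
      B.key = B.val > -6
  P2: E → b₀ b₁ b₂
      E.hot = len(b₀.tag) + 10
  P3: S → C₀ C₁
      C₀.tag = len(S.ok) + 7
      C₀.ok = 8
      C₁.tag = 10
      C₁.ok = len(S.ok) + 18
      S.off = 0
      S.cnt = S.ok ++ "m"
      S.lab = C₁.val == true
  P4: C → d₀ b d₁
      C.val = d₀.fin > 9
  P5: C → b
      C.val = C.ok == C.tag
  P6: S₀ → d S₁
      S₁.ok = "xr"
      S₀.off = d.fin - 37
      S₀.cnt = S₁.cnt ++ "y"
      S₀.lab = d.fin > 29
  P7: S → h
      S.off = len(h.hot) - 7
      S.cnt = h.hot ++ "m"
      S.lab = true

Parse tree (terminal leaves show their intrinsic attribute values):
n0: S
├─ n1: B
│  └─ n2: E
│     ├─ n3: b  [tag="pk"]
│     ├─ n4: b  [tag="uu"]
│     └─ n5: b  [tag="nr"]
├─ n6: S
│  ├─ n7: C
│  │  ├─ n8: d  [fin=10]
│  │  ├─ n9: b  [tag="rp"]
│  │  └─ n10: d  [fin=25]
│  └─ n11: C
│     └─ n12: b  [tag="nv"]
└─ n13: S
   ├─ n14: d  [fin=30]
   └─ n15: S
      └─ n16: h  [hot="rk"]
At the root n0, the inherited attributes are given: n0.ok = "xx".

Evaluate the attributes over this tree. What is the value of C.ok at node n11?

1. n0.ok = "xx"  [given at root]
2. n1.val = -6  [len(S₀.ok) - 8]
3. n2.cnt = 17  [17]
4. n3.tag = "pk"  [terminal]
5. n4.tag = "uu"  [terminal]
6. n5.tag = "nr"  [terminal]
7. n2.hot = 12  [len(b₀.tag) + 10]
8. n1.lab = false  [B.val == E.hot]
9. n1.tag = true  [E.hot == 12]
10. n1.key = false  [B.val > -6]
11. n6.ok = "xx"  [if B.tag then S₀.ok else "u"]
12. n7.tag = 9  [len(S.ok) + 7]
13. n7.ok = 8  [8]
14. n8.fin = 10  [terminal]
15. n9.tag = "rp"  [terminal]
16. n10.fin = 25  [terminal]
17. n7.val = true  [d₀.fin > 9]
18. n11.tag = 10  [10]
19. n11.ok = 20  [len(S.ok) + 18]
20. n12.tag = "nv"  [terminal]
21. n11.val = false  [C.ok == C.tag]
22. n6.off = 0  [0]
23. n6.cnt = "xxm"  [S.ok ++ "m"]
24. n6.lab = false  [C₁.val == true]
25. n13.ok = "xxxxm"  [S₀.ok ++ S₁.cnt]
26. n14.fin = 30  [terminal]
27. n15.ok = "xr"  ["xr"]
28. n16.hot = "rk"  [terminal]
29. n15.off = -5  [len(h.hot) - 7]
30. n15.cnt = "rkm"  [h.hot ++ "m"]
31. n15.lab = true  [true]
32. n13.off = -7  [d.fin - 37]
33. n13.cnt = "rkmy"  [S₁.cnt ++ "y"]
34. n13.lab = true  [d.fin > 29]
35. n0.off = 0  [S₁.off * -2]
36. n0.cnt = "xxmy"  [S₁.cnt ++ "y"]
37. n0.lab = false  [S₂.off == S₁.off]

20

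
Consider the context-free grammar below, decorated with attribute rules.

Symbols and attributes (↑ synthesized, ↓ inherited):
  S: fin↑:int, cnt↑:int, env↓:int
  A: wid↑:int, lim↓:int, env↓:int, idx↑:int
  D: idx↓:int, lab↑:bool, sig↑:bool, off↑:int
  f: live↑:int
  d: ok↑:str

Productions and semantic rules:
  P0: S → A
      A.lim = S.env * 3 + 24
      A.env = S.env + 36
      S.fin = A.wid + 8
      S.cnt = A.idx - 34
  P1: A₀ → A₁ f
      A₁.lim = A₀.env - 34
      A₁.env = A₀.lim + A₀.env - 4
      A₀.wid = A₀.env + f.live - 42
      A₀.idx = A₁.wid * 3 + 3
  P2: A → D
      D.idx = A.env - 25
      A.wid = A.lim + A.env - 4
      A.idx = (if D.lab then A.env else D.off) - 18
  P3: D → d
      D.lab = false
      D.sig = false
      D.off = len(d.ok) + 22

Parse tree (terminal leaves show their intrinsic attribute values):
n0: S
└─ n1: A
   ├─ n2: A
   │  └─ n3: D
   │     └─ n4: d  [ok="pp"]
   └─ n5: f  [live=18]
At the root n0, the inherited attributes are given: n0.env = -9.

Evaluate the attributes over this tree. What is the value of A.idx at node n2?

6

1. n0.env = -9  [given at root]
2. n1.lim = -3  [S.env * 3 + 24]
3. n1.env = 27  [S.env + 36]
4. n2.lim = -7  [A₀.env - 34]
5. n2.env = 20  [A₀.lim + A₀.env - 4]
6. n3.idx = -5  [A.env - 25]
7. n4.ok = "pp"  [terminal]
8. n3.lab = false  [false]
9. n3.sig = false  [false]
10. n3.off = 24  [len(d.ok) + 22]
11. n2.wid = 9  [A.lim + A.env - 4]
12. n2.idx = 6  [(if D.lab then A.env else D.off) - 18]
13. n5.live = 18  [terminal]
14. n1.wid = 3  [A₀.env + f.live - 42]
15. n1.idx = 30  [A₁.wid * 3 + 3]
16. n0.fin = 11  [A.wid + 8]
17. n0.cnt = -4  [A.idx - 34]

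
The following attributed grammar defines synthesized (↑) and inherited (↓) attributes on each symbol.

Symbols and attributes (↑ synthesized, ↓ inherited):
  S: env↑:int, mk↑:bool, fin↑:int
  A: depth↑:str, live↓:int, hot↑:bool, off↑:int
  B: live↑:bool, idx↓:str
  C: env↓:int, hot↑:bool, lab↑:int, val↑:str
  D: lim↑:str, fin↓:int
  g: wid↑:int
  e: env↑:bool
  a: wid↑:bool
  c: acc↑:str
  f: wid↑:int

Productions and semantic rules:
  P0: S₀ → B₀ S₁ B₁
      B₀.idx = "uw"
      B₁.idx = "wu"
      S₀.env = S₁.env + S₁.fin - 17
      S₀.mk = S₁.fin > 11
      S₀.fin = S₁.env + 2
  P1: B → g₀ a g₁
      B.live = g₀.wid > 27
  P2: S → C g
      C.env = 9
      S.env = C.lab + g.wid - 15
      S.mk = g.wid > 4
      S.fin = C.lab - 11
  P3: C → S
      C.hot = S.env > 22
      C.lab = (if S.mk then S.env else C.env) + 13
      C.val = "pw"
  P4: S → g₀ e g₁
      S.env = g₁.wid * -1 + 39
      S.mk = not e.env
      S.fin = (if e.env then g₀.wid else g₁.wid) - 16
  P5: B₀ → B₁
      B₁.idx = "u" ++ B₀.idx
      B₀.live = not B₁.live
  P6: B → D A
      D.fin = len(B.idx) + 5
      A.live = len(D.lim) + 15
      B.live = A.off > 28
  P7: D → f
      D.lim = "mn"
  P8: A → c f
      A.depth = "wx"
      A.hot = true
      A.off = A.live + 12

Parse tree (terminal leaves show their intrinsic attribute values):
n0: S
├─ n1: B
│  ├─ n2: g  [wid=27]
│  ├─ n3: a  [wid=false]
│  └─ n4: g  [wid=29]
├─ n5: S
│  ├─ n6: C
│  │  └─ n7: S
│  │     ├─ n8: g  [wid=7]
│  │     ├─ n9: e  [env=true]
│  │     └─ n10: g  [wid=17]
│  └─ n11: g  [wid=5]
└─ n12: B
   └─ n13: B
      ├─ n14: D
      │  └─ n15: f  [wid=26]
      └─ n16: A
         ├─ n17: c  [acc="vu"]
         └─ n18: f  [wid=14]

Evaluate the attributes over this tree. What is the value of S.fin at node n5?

11

1. n1.idx = "uw"  ["uw"]
2. n2.wid = 27  [terminal]
3. n3.wid = false  [terminal]
4. n4.wid = 29  [terminal]
5. n1.live = false  [g₀.wid > 27]
6. n6.env = 9  [9]
7. n8.wid = 7  [terminal]
8. n9.env = true  [terminal]
9. n10.wid = 17  [terminal]
10. n7.env = 22  [g₁.wid * -1 + 39]
11. n7.mk = false  [not e.env]
12. n7.fin = -9  [(if e.env then g₀.wid else g₁.wid) - 16]
13. n6.hot = false  [S.env > 22]
14. n6.lab = 22  [(if S.mk then S.env else C.env) + 13]
15. n6.val = "pw"  ["pw"]
16. n11.wid = 5  [terminal]
17. n5.env = 12  [C.lab + g.wid - 15]
18. n5.mk = true  [g.wid > 4]
19. n5.fin = 11  [C.lab - 11]
20. n12.idx = "wu"  ["wu"]
21. n13.idx = "uwu"  ["u" ++ B₀.idx]
22. n14.fin = 8  [len(B.idx) + 5]
23. n15.wid = 26  [terminal]
24. n14.lim = "mn"  ["mn"]
25. n16.live = 17  [len(D.lim) + 15]
26. n17.acc = "vu"  [terminal]
27. n18.wid = 14  [terminal]
28. n16.depth = "wx"  ["wx"]
29. n16.hot = true  [true]
30. n16.off = 29  [A.live + 12]
31. n13.live = true  [A.off > 28]
32. n12.live = false  [not B₁.live]
33. n0.env = 6  [S₁.env + S₁.fin - 17]
34. n0.mk = false  [S₁.fin > 11]
35. n0.fin = 14  [S₁.env + 2]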